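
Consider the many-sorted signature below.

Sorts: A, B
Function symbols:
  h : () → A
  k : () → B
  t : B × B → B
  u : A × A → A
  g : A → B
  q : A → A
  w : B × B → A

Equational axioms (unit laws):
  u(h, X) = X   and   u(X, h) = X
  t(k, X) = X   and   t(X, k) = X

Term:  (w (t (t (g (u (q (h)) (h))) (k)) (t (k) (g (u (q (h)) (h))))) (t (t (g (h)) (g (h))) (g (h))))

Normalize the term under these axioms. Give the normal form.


1. (w (t (t (g (u (q (h)) (h))) (k)) (t (k) (g (u (q (h)) (h))))) (t (t (g (h)) (g (h))) (g (h))))  →  (w (t (g (u (q (h)) (h))) (t (k) (g (u (q (h)) (h))))) (t (t (g (h)) (g (h))) (g (h))))
2. (w (t (g (u (q (h)) (h))) (t (k) (g (u (q (h)) (h))))) (t (t (g (h)) (g (h))) (g (h))))  →  (w (t (g (q (h))) (t (k) (g (u (q (h)) (h))))) (t (t (g (h)) (g (h))) (g (h))))
3. (w (t (g (q (h))) (t (k) (g (u (q (h)) (h))))) (t (t (g (h)) (g (h))) (g (h))))  →  (w (t (g (q (h))) (g (u (q (h)) (h)))) (t (t (g (h)) (g (h))) (g (h))))
4. (w (t (g (q (h))) (g (u (q (h)) (h)))) (t (t (g (h)) (g (h))) (g (h))))  →  (w (t (g (q (h))) (g (q (h)))) (t (t (g (h)) (g (h))) (g (h))))

normal form = (w (t (g (q (h))) (g (q (h)))) (t (t (g (h)) (g (h))) (g (h))))


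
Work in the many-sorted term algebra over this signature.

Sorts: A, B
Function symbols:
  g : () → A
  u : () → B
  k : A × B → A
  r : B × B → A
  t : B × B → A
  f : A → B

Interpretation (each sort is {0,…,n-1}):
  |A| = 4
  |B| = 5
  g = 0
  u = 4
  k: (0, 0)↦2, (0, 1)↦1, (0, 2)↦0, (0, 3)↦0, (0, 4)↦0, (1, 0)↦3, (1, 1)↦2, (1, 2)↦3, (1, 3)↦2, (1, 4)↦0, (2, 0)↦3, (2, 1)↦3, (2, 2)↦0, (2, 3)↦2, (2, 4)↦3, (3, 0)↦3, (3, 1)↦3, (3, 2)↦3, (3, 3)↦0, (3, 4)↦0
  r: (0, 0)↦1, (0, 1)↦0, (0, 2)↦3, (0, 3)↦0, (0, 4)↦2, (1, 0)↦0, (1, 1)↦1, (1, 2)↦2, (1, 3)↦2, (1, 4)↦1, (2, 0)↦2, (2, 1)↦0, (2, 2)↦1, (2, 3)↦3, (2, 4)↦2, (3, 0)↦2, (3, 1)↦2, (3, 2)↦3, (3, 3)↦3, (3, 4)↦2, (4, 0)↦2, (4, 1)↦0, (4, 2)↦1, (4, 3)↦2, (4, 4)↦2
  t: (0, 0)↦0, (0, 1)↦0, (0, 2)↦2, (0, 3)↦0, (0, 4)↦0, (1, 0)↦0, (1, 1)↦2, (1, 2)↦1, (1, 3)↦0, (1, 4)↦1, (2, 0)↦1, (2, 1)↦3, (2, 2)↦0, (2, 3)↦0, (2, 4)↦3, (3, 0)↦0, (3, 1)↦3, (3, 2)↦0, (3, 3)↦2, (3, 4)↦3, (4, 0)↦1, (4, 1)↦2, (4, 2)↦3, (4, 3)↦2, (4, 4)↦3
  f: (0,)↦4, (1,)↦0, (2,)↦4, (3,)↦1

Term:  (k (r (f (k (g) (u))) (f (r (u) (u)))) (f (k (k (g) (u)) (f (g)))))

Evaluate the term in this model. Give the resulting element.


  g = 0
  u = 4
  (k (g) (u)) = k(0, 4) = 0
  (f (k (g) (u))) = f(0,) = 4
  u = 4
  u = 4
  (r (u) (u)) = r(4, 4) = 2
  (f (r (u) (u))) = f(2,) = 4
  (r (f (k (g) (u))) (f (r (u) (u)))) = r(4, 4) = 2
  g = 0
  u = 4
  (k (g) (u)) = k(0, 4) = 0
  g = 0
  (f (g)) = f(0,) = 4
  (k (k (g) (u)) (f (g))) = k(0, 4) = 0
  (f (k (k (g) (u)) (f (g)))) = f(0,) = 4
  (k (r (f (k (g) (u))) (f (r (u) (u)))) (f (k (k (g) (u)) (f (g))))) = k(2, 4) = 3

value = 3


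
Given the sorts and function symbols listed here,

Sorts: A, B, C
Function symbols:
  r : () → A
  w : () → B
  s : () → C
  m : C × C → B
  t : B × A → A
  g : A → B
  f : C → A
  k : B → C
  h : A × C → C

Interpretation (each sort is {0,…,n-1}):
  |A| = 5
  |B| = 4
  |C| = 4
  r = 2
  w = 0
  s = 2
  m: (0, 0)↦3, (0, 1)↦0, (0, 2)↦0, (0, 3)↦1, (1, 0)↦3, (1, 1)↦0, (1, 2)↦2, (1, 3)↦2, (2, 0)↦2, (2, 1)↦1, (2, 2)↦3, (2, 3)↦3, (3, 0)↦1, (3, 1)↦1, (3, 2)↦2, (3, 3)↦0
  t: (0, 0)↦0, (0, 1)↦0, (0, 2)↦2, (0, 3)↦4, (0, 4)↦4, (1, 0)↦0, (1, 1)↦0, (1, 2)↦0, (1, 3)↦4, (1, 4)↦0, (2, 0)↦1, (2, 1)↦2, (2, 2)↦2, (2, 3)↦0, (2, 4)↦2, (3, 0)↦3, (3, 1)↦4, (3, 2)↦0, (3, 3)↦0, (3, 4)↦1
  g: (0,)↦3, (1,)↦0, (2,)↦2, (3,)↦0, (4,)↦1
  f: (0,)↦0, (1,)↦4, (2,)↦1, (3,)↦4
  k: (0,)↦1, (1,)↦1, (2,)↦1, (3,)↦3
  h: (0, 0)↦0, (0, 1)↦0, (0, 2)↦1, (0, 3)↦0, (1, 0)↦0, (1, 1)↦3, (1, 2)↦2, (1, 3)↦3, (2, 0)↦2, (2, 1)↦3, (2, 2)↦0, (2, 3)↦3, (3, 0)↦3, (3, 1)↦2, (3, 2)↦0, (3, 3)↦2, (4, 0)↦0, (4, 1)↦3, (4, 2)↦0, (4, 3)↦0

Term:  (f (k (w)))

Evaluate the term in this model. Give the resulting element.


  w = 0
  (k (w)) = k(0,) = 1
  (f (k (w))) = f(1,) = 4

value = 4


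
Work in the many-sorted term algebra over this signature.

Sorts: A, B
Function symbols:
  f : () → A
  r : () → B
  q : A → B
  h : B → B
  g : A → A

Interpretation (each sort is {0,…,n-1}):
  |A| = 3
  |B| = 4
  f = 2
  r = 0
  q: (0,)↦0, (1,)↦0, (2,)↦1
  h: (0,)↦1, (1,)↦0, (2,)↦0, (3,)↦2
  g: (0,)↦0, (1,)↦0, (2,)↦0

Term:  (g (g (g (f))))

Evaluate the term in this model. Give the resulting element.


  f = 2
  (g (f)) = g(2,) = 0
  (g (g (f))) = g(0,) = 0
  (g (g (g (f)))) = g(0,) = 0

value = 0


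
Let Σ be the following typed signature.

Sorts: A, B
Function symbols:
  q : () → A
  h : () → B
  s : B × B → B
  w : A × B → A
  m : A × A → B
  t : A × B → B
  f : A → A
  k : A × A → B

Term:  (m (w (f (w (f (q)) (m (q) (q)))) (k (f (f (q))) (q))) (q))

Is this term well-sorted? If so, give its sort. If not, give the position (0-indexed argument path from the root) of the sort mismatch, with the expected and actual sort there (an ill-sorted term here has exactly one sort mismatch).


well-sorted; sort = B

          (q) : A
        (f (q)) : A
          (q) : A
          (q) : A
        (m (q) (q)) : B
      (w (f (q)) (m (q) (q))) : A
    (f (w (f (q)) (m (q) (q)))) : A
          (q) : A
        (f (q)) : A
      (f (f (q))) : A
      (q) : A
    (k (f (f (q))) (q)) : B
  (w (f (w (f (q)) (m (q) (q)))) (k (f (f (q))) (q))) : A
  (q) : A
(m (w (f (w (f (q)) (m (q) (q)))) (k (f (f (q))) (q))) (q)) : B


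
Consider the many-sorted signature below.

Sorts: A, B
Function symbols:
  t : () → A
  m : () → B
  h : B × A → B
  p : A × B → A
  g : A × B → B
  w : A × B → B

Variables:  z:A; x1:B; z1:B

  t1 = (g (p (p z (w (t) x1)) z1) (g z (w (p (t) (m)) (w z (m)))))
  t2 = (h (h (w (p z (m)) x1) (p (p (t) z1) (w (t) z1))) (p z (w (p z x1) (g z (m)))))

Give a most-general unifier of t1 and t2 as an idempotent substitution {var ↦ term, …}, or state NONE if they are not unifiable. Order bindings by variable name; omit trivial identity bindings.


NONE (not unifiable)

head clash or occurs-check failure — not unifiable


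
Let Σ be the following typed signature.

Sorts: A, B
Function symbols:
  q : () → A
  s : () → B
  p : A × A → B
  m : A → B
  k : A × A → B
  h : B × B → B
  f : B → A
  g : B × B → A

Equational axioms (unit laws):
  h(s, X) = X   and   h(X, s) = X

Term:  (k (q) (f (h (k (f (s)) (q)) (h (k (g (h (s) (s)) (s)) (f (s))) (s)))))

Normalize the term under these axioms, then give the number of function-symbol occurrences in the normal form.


1. (k (q) (f (h (k (f (s)) (q)) (h (k (g (h (s) (s)) (s)) (f (s))) (s)))))  →  (k (q) (f (h (k (f (s)) (q)) (k (g (h (s) (s)) (s)) (f (s))))))
2. (k (q) (f (h (k (f (s)) (q)) (k (g (h (s) (s)) (s)) (f (s))))))  →  (k (q) (f (h (k (f (s)) (q)) (k (g (s) (s)) (f (s))))))
normal form: (k (q) (f (h (k (f (s)) (q)) (k (g (s) (s)) (f (s))))))

size = 14


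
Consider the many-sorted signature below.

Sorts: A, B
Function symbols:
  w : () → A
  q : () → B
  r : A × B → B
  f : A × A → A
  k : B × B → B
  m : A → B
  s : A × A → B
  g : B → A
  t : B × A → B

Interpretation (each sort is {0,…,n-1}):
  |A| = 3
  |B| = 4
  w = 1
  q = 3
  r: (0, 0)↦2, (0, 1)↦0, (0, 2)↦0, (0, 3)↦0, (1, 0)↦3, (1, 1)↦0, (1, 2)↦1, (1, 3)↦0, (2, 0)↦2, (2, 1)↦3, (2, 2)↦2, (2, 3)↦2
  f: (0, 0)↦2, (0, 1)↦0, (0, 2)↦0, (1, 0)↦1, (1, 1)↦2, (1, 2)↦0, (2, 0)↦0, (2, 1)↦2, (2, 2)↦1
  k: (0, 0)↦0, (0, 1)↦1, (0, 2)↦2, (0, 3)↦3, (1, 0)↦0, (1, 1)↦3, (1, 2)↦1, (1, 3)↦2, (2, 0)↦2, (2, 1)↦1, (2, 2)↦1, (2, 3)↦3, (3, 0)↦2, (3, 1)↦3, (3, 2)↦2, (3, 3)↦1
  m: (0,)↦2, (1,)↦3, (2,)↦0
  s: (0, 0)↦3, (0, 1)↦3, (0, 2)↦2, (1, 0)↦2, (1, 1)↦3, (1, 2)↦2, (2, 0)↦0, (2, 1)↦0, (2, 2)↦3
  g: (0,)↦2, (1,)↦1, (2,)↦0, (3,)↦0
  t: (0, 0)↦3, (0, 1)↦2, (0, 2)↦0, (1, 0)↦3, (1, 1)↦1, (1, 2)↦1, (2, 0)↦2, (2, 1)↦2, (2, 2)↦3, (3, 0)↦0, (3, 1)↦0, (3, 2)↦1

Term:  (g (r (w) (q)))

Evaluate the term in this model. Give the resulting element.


value = 2

  w = 1
  q = 3
  (r (w) (q)) = r(1, 3) = 0
  (g (r (w) (q))) = g(0,) = 2


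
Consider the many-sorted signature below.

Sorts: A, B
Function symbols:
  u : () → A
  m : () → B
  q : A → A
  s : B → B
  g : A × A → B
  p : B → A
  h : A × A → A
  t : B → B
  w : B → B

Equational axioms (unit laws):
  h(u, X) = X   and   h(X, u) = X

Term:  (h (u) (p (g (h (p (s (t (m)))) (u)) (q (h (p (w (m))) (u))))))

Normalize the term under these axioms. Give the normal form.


1. (h (u) (p (g (h (p (s (t (m)))) (u)) (q (h (p (w (m))) (u))))))  →  (p (g (h (p (s (t (m)))) (u)) (q (h (p (w (m))) (u)))))
2. (p (g (h (p (s (t (m)))) (u)) (q (h (p (w (m))) (u)))))  →  (p (g (p (s (t (m)))) (q (h (p (w (m))) (u)))))
3. (p (g (p (s (t (m)))) (q (h (p (w (m))) (u)))))  →  (p (g (p (s (t (m)))) (q (p (w (m))))))

normal form = (p (g (p (s (t (m)))) (q (p (w (m))))))


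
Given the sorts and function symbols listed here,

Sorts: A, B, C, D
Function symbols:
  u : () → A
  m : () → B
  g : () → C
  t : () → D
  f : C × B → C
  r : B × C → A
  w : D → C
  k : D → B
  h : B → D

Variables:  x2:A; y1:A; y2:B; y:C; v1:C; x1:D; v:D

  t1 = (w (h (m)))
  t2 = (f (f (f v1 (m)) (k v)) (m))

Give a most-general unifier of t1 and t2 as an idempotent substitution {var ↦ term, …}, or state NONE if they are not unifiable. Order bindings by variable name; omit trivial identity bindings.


NONE (not unifiable)

head clash or occurs-check failure — not unifiable


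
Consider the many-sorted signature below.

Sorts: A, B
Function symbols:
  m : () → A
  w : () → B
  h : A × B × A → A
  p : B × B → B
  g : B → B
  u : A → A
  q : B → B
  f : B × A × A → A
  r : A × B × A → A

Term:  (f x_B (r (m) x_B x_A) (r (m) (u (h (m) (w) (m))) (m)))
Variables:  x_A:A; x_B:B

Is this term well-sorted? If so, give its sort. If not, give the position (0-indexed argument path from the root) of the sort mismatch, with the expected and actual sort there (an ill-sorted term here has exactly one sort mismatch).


  x_B : B
    (m) : A
    x_B : B
    x_A : A
  (r (m) x_B x_A) : A
    (m) : A
        (m) : A
        (w) : B
        (m) : A
      (h (m) (w) (m)) : A
    (u (h (m) (w) (m))) : A
    (m) : A
  (r (m) (u (h (m) (w) (m))) (m)) : ✗ arg 1 at [2, 1] has sort A, expected B

ill-sorted at position [2, 1]: expected B, got A


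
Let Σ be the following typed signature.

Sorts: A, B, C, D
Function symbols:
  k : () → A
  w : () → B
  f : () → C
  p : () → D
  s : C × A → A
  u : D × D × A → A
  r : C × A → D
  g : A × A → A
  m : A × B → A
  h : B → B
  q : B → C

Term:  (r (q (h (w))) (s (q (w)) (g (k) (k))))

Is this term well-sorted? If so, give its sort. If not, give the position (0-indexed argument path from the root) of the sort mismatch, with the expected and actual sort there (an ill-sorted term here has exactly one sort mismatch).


well-sorted; sort = D

      (w) : B
    (h (w)) : B
  (q (h (w))) : C
      (w) : B
    (q (w)) : C
      (k) : A
      (k) : A
    (g (k) (k)) : A
  (s (q (w)) (g (k) (k))) : A
(r (q (h (w))) (s (q (w)) (g (k) (k)))) : D


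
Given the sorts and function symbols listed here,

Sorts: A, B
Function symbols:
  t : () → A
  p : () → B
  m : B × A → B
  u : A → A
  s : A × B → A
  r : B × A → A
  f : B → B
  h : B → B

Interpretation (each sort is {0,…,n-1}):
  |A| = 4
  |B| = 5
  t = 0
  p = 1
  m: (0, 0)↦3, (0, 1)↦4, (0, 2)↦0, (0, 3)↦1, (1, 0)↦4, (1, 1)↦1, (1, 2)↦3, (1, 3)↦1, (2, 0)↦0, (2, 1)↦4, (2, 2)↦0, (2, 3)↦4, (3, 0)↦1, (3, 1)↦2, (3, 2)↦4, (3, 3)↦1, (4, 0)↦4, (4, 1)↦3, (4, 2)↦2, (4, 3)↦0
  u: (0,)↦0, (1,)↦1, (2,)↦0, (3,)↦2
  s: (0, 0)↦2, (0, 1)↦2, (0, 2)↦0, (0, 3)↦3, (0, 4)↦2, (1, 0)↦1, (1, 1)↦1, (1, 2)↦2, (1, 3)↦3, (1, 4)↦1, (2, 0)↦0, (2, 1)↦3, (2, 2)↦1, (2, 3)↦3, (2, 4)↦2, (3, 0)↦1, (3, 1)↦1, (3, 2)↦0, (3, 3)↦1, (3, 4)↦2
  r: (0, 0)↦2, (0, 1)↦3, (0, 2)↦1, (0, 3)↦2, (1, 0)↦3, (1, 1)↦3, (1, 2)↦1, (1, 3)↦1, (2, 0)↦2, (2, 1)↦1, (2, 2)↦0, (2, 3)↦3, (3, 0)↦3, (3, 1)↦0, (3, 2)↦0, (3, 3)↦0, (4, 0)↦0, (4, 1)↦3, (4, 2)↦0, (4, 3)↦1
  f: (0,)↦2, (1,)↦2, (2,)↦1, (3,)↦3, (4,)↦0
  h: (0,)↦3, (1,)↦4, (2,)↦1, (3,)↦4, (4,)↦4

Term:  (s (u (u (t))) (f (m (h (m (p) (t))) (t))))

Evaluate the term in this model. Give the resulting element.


  t = 0
  (u (t)) = u(0,) = 0
  (u (u (t))) = u(0,) = 0
  p = 1
  t = 0
  (m (p) (t)) = m(1, 0) = 4
  (h (m (p) (t))) = h(4,) = 4
  t = 0
  (m (h (m (p) (t))) (t)) = m(4, 0) = 4
  (f (m (h (m (p) (t))) (t))) = f(4,) = 0
  (s (u (u (t))) (f (m (h (m (p) (t))) (t)))) = s(0, 0) = 2

value = 2


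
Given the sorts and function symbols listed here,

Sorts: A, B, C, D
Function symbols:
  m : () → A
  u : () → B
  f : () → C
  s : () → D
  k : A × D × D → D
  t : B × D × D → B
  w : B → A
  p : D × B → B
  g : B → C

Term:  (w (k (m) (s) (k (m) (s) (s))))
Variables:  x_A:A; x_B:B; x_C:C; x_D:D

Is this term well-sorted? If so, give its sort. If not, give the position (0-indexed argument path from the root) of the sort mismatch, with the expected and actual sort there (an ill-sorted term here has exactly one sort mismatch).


ill-sorted at position [0]: expected B, got D

    (m) : A
    (s) : D
      (m) : A
      (s) : D
      (s) : D
    (k (m) (s) (s)) : D
  (k (m) (s) (k (m) (s) (s))) : D
(w (k (m) (s) (k (m) (s) (s)))) : ✗ arg 0 at [0] has sort D, expected B


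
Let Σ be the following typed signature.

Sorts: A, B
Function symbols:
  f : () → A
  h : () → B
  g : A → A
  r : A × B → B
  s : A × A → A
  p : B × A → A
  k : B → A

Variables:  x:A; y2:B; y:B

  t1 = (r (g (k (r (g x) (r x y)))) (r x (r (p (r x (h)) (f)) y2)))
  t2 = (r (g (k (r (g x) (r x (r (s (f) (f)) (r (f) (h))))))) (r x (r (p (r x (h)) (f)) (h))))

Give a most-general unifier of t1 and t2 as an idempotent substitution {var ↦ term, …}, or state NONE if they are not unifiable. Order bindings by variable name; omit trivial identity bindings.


{y ↦ (r (s (f) (f)) (r (f) (h))), y2 ↦ (h)}


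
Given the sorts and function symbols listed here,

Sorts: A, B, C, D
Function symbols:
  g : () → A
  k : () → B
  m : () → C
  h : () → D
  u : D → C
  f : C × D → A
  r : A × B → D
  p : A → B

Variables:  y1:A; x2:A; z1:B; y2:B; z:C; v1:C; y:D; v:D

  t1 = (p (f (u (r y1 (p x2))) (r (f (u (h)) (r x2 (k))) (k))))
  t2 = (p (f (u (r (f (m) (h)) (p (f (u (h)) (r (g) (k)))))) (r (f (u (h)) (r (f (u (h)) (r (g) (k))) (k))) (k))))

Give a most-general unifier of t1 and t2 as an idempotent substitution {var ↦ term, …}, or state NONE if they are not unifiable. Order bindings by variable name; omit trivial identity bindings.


{x2 ↦ (f (u (h)) (r (g) (k))), y1 ↦ (f (m) (h))}


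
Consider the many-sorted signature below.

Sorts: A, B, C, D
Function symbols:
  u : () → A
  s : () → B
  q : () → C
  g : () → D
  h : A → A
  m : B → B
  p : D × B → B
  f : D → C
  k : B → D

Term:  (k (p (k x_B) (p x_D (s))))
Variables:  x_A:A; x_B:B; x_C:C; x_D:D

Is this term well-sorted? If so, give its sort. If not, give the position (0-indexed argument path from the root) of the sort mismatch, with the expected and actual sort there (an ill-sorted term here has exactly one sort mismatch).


      x_B : B
    (k x_B) : D
      x_D : D
      (s) : B
    (p x_D (s)) : B
  (p (k x_B) (p x_D (s))) : B
(k (p (k x_B) (p x_D (s)))) : D

well-sorted; sort = D


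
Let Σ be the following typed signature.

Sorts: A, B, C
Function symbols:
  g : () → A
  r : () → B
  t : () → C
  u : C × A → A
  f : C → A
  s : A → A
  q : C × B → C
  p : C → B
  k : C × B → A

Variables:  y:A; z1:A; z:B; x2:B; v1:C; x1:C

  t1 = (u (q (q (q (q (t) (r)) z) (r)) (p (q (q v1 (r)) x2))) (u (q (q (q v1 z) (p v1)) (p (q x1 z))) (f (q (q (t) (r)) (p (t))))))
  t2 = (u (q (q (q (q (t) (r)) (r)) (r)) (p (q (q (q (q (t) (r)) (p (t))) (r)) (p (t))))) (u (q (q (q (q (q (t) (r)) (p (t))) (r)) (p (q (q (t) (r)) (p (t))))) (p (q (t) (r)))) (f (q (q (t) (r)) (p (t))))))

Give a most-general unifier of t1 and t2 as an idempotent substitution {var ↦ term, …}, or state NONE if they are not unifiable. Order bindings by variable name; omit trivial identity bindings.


{v1 ↦ (q (q (t) (r)) (p (t))), x1 ↦ (t), x2 ↦ (p (t)), z ↦ (r)}


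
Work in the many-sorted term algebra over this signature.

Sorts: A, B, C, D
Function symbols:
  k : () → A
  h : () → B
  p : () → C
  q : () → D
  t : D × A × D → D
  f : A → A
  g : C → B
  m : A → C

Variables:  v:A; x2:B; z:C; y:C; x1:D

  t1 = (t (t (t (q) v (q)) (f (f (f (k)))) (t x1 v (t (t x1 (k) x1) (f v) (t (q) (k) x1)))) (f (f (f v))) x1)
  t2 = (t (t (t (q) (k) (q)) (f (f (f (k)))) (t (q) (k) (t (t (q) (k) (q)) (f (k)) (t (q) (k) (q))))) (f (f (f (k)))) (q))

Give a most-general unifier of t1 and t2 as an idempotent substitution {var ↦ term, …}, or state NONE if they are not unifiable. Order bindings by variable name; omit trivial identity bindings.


{v ↦ (k), x1 ↦ (q)}


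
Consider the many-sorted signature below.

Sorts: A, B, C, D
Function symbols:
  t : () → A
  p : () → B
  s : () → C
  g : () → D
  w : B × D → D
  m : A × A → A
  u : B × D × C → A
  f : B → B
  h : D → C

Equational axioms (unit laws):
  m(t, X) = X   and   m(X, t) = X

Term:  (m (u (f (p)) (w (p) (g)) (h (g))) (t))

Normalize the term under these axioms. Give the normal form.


1. (m (u (f (p)) (w (p) (g)) (h (g))) (t))  →  (u (f (p)) (w (p) (g)) (h (g)))

normal form = (u (f (p)) (w (p) (g)) (h (g)))


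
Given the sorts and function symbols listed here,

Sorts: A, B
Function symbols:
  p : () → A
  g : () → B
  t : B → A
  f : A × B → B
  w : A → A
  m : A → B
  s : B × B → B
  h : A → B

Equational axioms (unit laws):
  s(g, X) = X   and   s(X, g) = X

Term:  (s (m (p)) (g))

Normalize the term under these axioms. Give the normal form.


normal form = (m (p))

1. (s (m (p)) (g))  →  (m (p))


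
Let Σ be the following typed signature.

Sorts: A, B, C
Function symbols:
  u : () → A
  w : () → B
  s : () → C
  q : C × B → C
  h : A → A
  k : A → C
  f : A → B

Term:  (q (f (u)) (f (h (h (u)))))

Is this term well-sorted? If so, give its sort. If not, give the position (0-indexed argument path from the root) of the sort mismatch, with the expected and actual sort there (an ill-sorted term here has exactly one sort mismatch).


ill-sorted at position [0]: expected C, got B

    (u) : A
  (f (u)) : B
        (u) : A
      (h (u)) : A
    (h (h (u))) : A
  (f (h (h (u)))) : B
(q (f (u)) (f (h (h (u))))) : ✗ arg 0 at [0] has sort B, expected C


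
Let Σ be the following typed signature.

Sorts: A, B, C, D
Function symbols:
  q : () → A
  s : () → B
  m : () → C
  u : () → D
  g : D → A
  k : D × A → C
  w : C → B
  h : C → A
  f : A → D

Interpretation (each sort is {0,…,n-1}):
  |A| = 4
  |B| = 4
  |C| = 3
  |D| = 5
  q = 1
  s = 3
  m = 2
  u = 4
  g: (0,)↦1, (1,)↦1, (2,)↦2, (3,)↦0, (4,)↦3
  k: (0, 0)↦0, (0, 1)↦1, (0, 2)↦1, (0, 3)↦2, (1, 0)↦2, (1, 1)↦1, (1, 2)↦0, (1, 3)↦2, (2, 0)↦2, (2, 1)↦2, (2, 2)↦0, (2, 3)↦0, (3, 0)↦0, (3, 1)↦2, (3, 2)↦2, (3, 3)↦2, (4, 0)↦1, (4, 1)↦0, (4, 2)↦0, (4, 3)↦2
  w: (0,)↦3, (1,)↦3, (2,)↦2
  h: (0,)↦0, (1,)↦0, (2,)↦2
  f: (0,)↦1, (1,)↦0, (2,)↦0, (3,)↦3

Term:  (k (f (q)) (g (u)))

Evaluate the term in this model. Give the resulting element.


value = 2

  q = 1
  (f (q)) = f(1,) = 0
  u = 4
  (g (u)) = g(4,) = 3
  (k (f (q)) (g (u))) = k(0, 3) = 2


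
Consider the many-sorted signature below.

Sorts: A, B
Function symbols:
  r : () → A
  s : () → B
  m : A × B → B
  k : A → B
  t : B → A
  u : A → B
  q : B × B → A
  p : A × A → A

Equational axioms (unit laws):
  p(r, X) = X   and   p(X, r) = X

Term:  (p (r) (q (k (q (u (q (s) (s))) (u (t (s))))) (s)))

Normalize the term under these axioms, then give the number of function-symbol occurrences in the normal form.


size = 11

1. (p (r) (q (k (q (u (q (s) (s))) (u (t (s))))) (s)))  →  (q (k (q (u (q (s) (s))) (u (t (s))))) (s))
normal form: (q (k (q (u (q (s) (s))) (u (t (s))))) (s))


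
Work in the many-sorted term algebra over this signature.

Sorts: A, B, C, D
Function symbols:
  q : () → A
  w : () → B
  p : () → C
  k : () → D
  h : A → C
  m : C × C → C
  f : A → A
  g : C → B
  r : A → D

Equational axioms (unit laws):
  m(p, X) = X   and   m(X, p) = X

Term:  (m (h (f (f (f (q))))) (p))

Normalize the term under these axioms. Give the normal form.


1. (m (h (f (f (f (q))))) (p))  →  (h (f (f (f (q)))))

normal form = (h (f (f (f (q)))))


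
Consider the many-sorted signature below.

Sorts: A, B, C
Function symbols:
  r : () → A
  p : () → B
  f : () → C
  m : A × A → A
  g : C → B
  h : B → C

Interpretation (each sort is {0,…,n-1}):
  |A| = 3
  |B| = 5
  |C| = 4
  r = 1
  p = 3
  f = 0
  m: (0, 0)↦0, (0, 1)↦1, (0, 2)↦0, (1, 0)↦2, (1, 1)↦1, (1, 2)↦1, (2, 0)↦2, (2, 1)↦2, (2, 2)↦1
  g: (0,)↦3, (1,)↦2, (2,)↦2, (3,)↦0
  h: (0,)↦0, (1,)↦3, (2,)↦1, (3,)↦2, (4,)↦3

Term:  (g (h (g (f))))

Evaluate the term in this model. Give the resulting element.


  f = 0
  (g (f)) = g(0,) = 3
  (h (g (f))) = h(3,) = 2
  (g (h (g (f)))) = g(2,) = 2

value = 2


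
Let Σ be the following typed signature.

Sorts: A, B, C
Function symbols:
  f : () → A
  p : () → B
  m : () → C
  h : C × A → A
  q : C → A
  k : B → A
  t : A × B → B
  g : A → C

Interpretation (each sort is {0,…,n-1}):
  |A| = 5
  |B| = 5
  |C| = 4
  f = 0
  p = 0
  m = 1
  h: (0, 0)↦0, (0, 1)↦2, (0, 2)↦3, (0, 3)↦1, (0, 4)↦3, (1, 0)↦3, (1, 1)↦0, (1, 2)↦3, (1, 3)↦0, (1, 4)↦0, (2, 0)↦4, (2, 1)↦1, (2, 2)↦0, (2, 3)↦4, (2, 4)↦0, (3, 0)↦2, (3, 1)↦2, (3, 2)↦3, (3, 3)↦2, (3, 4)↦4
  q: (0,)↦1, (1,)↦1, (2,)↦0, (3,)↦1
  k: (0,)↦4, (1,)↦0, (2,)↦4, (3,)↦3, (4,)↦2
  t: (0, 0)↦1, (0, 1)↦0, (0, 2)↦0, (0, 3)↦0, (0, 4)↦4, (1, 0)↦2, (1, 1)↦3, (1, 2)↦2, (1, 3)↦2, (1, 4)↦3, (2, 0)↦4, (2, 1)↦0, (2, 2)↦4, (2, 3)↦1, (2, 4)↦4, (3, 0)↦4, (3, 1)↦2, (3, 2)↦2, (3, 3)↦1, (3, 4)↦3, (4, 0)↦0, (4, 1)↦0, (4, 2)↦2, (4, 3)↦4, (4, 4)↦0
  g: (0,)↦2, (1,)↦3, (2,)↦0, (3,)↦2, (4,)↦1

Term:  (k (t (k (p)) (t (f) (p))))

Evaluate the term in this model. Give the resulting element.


  p = 0
  (k (p)) = k(0,) = 4
  f = 0
  p = 0
  (t (f) (p)) = t(0, 0) = 1
  (t (k (p)) (t (f) (p))) = t(4, 1) = 0
  (k (t (k (p)) (t (f) (p)))) = k(0,) = 4

value = 4


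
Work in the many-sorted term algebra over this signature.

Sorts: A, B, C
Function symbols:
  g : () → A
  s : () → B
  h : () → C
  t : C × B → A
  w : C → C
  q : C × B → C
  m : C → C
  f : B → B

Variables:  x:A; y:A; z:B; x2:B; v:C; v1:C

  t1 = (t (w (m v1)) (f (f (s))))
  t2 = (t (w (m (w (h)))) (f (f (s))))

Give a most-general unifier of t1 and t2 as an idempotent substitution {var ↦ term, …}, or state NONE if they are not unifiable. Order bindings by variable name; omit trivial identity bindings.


{v1 ↦ (w (h))}


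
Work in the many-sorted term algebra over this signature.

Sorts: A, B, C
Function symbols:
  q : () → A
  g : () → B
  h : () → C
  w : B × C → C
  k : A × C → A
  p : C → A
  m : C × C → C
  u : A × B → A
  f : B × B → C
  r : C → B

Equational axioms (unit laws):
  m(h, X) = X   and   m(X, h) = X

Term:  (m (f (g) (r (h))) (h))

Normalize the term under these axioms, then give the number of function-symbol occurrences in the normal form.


size = 4

1. (m (f (g) (r (h))) (h))  →  (f (g) (r (h)))
normal form: (f (g) (r (h)))


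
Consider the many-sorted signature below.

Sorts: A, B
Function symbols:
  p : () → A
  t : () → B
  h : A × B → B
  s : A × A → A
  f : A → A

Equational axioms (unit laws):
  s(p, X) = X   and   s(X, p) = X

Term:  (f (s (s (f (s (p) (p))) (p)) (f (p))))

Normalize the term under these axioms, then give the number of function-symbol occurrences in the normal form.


1. (f (s (s (f (s (p) (p))) (p)) (f (p))))  →  (f (s (f (s (p) (p))) (f (p))))
2. (f (s (f (s (p) (p))) (f (p))))  →  (f (s (f (p)) (f (p))))
normal form: (f (s (f (p)) (f (p))))

size = 6


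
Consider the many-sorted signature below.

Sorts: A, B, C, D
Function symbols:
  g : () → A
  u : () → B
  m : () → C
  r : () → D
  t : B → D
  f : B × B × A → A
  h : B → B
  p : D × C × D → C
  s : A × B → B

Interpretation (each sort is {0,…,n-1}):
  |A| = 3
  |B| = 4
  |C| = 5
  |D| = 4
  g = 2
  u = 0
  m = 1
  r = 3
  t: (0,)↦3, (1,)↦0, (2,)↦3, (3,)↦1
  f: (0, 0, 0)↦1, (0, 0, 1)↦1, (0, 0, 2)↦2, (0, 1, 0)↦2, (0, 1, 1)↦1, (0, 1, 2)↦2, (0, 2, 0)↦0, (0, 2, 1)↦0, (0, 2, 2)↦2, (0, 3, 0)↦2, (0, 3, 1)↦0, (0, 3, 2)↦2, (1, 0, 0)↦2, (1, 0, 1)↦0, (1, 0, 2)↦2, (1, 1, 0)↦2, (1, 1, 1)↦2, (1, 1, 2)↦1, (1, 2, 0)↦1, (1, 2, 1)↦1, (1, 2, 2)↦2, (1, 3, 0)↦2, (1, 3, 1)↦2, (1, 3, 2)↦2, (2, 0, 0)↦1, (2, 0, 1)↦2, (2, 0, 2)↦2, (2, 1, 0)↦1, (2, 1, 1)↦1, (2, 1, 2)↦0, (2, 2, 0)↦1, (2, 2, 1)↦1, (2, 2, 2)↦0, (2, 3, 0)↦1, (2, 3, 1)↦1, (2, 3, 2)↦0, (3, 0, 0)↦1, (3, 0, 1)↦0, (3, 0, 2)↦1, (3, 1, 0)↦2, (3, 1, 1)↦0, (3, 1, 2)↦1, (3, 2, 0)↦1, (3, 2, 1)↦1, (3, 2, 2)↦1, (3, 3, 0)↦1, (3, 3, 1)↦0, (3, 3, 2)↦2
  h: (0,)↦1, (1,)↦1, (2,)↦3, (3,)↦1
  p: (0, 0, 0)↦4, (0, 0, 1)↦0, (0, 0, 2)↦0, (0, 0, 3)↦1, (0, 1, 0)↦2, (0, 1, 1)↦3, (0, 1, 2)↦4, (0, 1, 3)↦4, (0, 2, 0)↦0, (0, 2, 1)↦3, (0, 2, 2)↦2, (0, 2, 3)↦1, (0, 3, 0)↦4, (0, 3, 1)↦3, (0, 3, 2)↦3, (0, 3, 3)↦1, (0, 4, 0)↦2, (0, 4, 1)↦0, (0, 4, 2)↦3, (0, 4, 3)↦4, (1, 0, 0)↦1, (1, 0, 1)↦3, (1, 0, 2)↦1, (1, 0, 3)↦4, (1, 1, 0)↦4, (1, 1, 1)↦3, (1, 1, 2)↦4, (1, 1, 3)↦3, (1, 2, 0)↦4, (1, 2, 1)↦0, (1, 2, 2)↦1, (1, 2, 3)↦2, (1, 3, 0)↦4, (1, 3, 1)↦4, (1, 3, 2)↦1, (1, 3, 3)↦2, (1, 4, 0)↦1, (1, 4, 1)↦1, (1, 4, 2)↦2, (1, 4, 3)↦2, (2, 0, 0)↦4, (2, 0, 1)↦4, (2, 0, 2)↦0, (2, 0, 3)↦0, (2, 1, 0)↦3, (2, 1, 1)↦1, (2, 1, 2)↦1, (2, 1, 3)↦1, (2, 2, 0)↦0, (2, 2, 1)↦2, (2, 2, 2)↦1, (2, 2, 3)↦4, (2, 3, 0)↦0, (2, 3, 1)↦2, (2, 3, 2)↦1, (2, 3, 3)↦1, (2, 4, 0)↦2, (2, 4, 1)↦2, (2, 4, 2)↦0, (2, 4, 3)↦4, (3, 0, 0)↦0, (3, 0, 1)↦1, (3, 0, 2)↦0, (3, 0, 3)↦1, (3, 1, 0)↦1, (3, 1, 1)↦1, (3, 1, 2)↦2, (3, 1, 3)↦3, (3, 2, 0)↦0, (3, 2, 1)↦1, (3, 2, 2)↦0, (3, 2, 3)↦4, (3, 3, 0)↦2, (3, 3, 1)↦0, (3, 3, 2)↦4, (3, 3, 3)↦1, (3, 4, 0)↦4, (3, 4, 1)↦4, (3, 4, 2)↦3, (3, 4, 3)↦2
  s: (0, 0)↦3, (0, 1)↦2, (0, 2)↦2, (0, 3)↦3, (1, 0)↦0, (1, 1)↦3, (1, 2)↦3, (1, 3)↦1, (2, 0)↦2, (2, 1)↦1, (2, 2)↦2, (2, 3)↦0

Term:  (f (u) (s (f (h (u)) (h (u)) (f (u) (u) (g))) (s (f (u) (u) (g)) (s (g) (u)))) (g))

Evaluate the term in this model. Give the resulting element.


  u = 0
  u = 0
  (h (u)) = h(0,) = 1
  u = 0
  (h (u)) = h(0,) = 1
  u = 0
  u = 0
  g = 2
  (f (u) (u) (g)) = f(0, 0, 2) = 2
  (f (h (u)) (h (u)) (f (u) (u) (g))) = f(1, 1, 2) = 1
  u = 0
  u = 0
  g = 2
  (f (u) (u) (g)) = f(0, 0, 2) = 2
  g = 2
  u = 0
  (s (g) (u)) = s(2, 0) = 2
  (s (f (u) (u) (g)) (s (g) (u))) = s(2, 2) = 2
  (s (f (h (u)) (h (u)) (f (u) (u) (g))) (s (f (u) (u) (g)) (s (g) (u)))) = s(1, 2) = 3
  g = 2
  (f (u) (s (f (h (u)) (h (u)) (f (u) (u) (g))) (s (f (u) (u) (g)) (s (g) (u)))) (g)) = f(0, 3, 2) = 2

value = 2


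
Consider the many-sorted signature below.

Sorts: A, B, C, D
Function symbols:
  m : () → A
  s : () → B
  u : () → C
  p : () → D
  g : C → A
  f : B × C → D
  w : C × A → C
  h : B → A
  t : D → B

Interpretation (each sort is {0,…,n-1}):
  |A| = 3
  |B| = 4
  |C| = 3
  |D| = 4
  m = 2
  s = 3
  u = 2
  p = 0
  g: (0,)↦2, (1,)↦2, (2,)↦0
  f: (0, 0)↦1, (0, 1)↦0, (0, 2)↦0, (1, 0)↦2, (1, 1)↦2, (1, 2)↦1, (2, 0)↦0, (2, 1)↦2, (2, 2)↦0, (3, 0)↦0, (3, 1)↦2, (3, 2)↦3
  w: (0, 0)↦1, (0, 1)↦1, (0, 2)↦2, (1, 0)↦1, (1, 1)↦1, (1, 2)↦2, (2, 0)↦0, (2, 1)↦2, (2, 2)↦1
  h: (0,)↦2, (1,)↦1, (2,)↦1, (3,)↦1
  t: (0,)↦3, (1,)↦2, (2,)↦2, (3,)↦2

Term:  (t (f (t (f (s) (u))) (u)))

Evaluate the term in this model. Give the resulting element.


value = 3

  s = 3
  u = 2
  (f (s) (u)) = f(3, 2) = 3
  (t (f (s) (u))) = t(3,) = 2
  u = 2
  (f (t (f (s) (u))) (u)) = f(2, 2) = 0
  (t (f (t (f (s) (u))) (u))) = t(0,) = 3


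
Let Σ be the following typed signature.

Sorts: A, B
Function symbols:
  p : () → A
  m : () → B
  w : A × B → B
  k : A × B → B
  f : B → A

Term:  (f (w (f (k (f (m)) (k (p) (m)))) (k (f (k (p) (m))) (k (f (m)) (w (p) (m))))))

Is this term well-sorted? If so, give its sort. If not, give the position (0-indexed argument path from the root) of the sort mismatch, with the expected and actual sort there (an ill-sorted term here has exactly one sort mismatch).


well-sorted; sort = A

          (m) : B
        (f (m)) : A
          (p) : A
          (m) : B
        (k (p) (m)) : B
      (k (f (m)) (k (p) (m))) : B
    (f (k (f (m)) (k (p) (m)))) : A
          (p) : A
          (m) : B
        (k (p) (m)) : B
      (f (k (p) (m))) : A
          (m) : B
        (f (m)) : A
          (p) : A
          (m) : B
        (w (p) (m)) : B
      (k (f (m)) (w (p) (m))) : B
    (k (f (k (p) (m))) (k (f (m)) (w (p) (m)))) : B
  (w (f (k (f (m)) (k (p) (m)))) (k (f (k (p) (m))) (k (f (m)) (w (p) (m))))) : B
(f (w (f (k (f (m)) (k (p) (m)))) (k (f (k (p) (m))) (k (f (m)) (w (p) (m)))))) : A


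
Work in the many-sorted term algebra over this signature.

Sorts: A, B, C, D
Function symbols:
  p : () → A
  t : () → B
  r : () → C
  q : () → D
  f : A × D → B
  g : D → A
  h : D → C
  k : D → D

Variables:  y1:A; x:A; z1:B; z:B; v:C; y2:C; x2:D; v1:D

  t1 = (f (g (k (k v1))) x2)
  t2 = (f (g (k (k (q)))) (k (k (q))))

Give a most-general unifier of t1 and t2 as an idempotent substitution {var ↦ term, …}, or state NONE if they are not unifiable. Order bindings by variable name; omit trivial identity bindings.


{v1 ↦ (q), x2 ↦ (k (k (q)))}


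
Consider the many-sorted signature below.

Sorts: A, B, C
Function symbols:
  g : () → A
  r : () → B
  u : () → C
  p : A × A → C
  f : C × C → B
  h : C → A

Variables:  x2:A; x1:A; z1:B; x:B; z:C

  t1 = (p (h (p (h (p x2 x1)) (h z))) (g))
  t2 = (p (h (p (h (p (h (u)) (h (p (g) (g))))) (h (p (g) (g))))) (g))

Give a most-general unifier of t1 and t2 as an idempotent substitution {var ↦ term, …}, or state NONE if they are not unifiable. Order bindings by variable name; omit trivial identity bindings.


{x1 ↦ (h (p (g) (g))), x2 ↦ (h (u)), z ↦ (p (g) (g))}


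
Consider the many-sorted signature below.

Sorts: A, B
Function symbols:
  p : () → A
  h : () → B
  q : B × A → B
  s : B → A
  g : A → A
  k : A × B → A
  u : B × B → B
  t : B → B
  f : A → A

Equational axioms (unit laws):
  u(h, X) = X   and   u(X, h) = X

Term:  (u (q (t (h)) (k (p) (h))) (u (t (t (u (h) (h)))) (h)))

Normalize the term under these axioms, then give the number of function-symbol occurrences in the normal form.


size = 10

1. (u (q (t (h)) (k (p) (h))) (u (t (t (u (h) (h)))) (h)))  →  (u (q (t (h)) (k (p) (h))) (t (t (u (h) (h)))))
2. (u (q (t (h)) (k (p) (h))) (t (t (u (h) (h)))))  →  (u (q (t (h)) (k (p) (h))) (t (t (h))))
normal form: (u (q (t (h)) (k (p) (h))) (t (t (h))))


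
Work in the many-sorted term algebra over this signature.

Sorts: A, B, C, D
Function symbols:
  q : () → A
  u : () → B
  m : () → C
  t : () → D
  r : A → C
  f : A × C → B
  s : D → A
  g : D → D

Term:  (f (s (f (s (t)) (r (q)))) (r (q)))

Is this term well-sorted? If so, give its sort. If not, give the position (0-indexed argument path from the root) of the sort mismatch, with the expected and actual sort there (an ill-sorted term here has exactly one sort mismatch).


ill-sorted at position [0, 0]: expected D, got B

        (t) : D
      (s (t)) : A
        (q) : A
      (r (q)) : C
    (f (s (t)) (r (q))) : B
  (s (f (s (t)) (r (q)))) : ✗ arg 0 at [0, 0] has sort B, expected D
    (q) : A
  (r (q)) : C


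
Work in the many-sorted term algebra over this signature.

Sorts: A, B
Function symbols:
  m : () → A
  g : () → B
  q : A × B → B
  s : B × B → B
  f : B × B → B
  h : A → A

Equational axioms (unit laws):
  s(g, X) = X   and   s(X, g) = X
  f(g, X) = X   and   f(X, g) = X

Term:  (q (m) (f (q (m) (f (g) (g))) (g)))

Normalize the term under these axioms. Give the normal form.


1. (q (m) (f (q (m) (f (g) (g))) (g)))  →  (q (m) (q (m) (f (g) (g))))
2. (q (m) (q (m) (f (g) (g))))  →  (q (m) (q (m) (g)))

normal form = (q (m) (q (m) (g)))


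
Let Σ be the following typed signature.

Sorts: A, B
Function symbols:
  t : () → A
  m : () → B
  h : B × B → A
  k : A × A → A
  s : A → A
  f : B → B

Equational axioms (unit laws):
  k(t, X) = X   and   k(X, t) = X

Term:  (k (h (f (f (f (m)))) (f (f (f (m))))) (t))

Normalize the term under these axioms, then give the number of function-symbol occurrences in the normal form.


1. (k (h (f (f (f (m)))) (f (f (f (m))))) (t))  →  (h (f (f (f (m)))) (f (f (f (m)))))
normal form: (h (f (f (f (m)))) (f (f (f (m)))))

size = 9


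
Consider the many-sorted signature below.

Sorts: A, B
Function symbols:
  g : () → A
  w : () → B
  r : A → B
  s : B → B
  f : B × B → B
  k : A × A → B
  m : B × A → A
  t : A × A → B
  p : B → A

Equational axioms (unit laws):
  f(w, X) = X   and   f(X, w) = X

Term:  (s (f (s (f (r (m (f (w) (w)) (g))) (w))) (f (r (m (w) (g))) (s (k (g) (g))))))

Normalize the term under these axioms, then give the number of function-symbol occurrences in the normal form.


size = 16

1. (s (f (s (f (r (m (f (w) (w)) (g))) (w))) (f (r (m (w) (g))) (s (k (g) (g))))))  →  (s (f (s (r (m (f (w) (w)) (g)))) (f (r (m (w) (g))) (s (k (g) (g))))))
2. (s (f (s (r (m (f (w) (w)) (g)))) (f (r (m (w) (g))) (s (k (g) (g))))))  →  (s (f (s (r (m (w) (g)))) (f (r (m (w) (g))) (s (k (g) (g))))))
normal form: (s (f (s (r (m (w) (g)))) (f (r (m (w) (g))) (s (k (g) (g))))))


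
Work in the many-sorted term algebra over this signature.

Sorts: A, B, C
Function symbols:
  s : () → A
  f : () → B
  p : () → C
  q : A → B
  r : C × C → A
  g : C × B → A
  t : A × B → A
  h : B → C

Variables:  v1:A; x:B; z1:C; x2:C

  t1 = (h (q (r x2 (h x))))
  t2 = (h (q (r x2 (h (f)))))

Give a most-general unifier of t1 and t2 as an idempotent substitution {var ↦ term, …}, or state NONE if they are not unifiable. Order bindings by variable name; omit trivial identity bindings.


{x ↦ (f)}


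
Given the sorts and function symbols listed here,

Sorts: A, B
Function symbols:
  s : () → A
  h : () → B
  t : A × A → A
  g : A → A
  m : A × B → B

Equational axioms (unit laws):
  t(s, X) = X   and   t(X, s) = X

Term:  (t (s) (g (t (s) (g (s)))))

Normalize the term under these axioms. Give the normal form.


1. (t (s) (g (t (s) (g (s)))))  →  (g (t (s) (g (s))))
2. (g (t (s) (g (s))))  →  (g (g (s)))

normal form = (g (g (s)))


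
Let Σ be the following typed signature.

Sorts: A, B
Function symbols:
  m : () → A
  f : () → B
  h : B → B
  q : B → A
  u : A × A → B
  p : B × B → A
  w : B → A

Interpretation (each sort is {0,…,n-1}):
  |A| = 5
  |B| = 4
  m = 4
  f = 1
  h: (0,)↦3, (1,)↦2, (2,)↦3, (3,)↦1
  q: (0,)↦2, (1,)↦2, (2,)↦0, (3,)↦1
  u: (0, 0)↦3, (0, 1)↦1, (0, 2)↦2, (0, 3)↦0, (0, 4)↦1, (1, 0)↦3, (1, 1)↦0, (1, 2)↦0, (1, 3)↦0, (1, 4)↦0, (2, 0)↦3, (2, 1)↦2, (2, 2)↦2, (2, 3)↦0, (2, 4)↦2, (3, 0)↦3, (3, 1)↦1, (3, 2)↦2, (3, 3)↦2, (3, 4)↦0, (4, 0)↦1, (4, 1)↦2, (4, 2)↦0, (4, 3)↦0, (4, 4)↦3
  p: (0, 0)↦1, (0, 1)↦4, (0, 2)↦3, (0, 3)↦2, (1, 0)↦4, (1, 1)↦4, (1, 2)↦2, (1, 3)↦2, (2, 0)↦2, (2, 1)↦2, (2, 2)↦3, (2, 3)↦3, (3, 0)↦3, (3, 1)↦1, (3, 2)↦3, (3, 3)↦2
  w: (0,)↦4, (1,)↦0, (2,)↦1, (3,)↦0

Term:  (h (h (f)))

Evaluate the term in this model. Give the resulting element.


  f = 1
  (h (f)) = h(1,) = 2
  (h (h (f))) = h(2,) = 3

value = 3


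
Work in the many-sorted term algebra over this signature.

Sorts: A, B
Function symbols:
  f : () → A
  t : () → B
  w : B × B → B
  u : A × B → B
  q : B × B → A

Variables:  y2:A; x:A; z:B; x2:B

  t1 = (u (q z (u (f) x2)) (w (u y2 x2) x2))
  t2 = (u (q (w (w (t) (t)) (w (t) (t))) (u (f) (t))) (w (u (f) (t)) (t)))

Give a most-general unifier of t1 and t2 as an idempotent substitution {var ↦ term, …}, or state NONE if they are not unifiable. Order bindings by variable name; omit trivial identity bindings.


{x2 ↦ (t), y2 ↦ (f), z ↦ (w (w (t) (t)) (w (t) (t)))}


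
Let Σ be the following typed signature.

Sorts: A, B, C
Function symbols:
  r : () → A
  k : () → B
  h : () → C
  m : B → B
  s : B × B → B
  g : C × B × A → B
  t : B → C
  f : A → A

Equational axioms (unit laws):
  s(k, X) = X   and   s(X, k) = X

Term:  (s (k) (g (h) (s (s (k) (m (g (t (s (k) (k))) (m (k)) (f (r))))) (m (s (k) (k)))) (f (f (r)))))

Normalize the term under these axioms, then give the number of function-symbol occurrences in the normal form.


1. (s (k) (g (h) (s (s (k) (m (g (t (s (k) (k))) (m (k)) (f (r))))) (m (s (k) (k)))) (f (f (r)))))  →  (g (h) (s (s (k) (m (g (t (s (k) (k))) (m (k)) (f (r))))) (m (s (k) (k)))) (f (f (r))))
2. (g (h) (s (s (k) (m (g (t (s (k) (k))) (m (k)) (f (r))))) (m (s (k) (k)))) (f (f (r))))  →  (g (h) (s (m (g (t (s (k) (k))) (m (k)) (f (r)))) (m (s (k) (k)))) (f (f (r))))
3. (g (h) (s (m (g (t (s (k) (k))) (m (k)) (f (r)))) (m (s (k) (k)))) (f (f (r))))  →  (g (h) (s (m (g (t (k)) (m (k)) (f (r)))) (m (s (k) (k)))) (f (f (r))))
4. (g (h) (s (m (g (t (k)) (m (k)) (f (r)))) (m (s (k) (k)))) (f (f (r))))  →  (g (h) (s (m (g (t (k)) (m (k)) (f (r)))) (m (k))) (f (f (r))))
normal form: (g (h) (s (m (g (t (k)) (m (k)) (f (r)))) (m (k))) (f (f (r))))

size = 16


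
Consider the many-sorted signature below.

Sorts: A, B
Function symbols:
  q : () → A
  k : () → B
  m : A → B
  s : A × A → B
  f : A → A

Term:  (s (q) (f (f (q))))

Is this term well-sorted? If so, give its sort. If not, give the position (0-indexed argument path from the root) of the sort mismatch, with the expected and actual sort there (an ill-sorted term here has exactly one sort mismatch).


well-sorted; sort = B

  (q) : A
      (q) : A
    (f (q)) : A
  (f (f (q))) : A
(s (q) (f (f (q)))) : B


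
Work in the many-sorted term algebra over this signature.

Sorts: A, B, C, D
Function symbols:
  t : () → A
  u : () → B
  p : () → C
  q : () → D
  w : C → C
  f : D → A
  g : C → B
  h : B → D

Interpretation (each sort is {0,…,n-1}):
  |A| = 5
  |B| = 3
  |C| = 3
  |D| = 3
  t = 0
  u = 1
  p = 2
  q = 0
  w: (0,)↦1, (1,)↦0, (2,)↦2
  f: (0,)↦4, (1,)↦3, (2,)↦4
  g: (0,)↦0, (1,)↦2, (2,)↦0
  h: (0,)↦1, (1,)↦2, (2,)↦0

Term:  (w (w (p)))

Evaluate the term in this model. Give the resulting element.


value = 2

  p = 2
  (w (p)) = w(2,) = 2
  (w (w (p))) = w(2,) = 2


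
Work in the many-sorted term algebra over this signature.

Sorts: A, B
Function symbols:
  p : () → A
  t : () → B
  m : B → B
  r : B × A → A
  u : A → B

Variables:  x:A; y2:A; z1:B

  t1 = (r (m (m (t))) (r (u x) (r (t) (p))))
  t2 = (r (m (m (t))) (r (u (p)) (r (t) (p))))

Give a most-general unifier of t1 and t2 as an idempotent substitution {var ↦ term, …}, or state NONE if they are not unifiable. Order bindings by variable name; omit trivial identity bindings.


{x ↦ (p)}
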